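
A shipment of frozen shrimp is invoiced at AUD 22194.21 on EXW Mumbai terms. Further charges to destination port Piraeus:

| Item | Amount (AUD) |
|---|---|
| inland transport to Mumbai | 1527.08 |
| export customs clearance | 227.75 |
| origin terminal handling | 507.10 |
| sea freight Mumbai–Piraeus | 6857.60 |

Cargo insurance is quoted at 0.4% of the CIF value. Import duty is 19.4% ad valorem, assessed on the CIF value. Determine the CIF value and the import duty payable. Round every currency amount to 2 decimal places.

Let C be the CIF value. C = EXW price + pre-shipment costs + freight + 0.4% × C
C − 0.4% × C = 22194.21 + 1527.08 + 227.75 + 507.10 + 6857.60
0.996 × C = 31313.74
C = 31313.74 / 0.996 = 31439.50
Insurance premium = 0.4% × 31439.50 = 125.76
Import duty = 31439.50 × 19.4% = 6099.26

CIF value: AUD 31439.50; import duty: AUD 6099.26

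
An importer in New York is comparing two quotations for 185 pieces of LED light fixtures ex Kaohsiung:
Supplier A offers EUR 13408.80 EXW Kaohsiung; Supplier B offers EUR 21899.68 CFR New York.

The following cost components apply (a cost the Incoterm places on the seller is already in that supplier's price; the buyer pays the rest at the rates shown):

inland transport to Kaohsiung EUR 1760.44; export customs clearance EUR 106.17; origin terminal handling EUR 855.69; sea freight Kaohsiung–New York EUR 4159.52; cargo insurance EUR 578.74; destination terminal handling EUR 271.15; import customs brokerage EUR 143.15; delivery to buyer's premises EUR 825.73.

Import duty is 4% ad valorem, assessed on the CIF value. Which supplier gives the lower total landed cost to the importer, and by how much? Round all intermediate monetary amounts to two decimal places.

Supplier A is cheaper by EUR 1673.43

Supplier A (EXW):
CIF value = EXW price + inland to port + export clearance + origin terminal + freight + insurance = 13408.80 + 1760.44 + 106.17 + 855.69 + 4159.52 + 578.74 = 20869.36
Import duty = 20869.36 × 4% = 834.77
Buyer bears (A): 1760.44 + 106.17 + 855.69 + 4159.52 + 578.74 + 271.15 + 143.15 + 825.73 = 8700.59
Landed cost (A) = invoice 13408.80 + 8700.59 + duty 834.77 = 22944.16
Supplier B (CFR):
CIF value = CFR price + insurance = 21899.68 + 578.74 = 22478.42
Import duty = 22478.42 × 4% = 899.14
Buyer bears (B): 578.74 + 271.15 + 143.15 + 825.73 = 1818.77
Landed cost (B) = invoice 21899.68 + 1818.77 + duty 899.14 = 24617.59
Difference = |22944.16 − 24617.59| = 1673.43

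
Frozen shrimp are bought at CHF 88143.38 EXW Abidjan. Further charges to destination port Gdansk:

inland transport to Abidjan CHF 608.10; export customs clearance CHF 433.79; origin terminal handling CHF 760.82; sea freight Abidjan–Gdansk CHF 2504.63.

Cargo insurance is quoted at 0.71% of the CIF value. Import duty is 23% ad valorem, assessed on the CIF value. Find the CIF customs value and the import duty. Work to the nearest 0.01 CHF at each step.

Let C be the CIF value. C = EXW price + pre-shipment costs + freight + 0.71% × C
C − 0.71% × C = 88143.38 + 608.10 + 433.79 + 760.82 + 2504.63
0.9929 × C = 92450.72
C = 92450.72 / 0.9929 = 93111.81
Insurance premium = 0.71% × 93111.81 = 661.09
Import duty = 93111.81 × 23% = 21415.72

CIF value: CHF 93111.81; import duty: CHF 21415.72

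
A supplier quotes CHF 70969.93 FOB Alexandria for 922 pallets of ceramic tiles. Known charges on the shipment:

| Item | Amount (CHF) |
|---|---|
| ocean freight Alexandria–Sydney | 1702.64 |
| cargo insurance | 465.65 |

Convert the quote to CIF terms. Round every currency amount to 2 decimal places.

CIF price: CHF 73138.22

From FOB to CIF, the seller additionally bears: freight, insurance.
CIF price = 70969.93 + 1702.64 + 465.65 = 73138.22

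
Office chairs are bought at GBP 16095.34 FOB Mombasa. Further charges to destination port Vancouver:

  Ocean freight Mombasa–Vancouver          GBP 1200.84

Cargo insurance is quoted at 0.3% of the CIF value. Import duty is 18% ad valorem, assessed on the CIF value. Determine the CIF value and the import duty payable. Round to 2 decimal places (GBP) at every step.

CIF value: GBP 17348.22; import duty: GBP 3122.68

Let C be the CIF value. C = FOB price + freight + 0.3% × C
C − 0.3% × C = 16095.34 + 1200.84
0.997 × C = 17296.18
C = 17296.18 / 0.997 = 17348.22
Insurance premium = 0.3% × 17348.22 = 52.04
Import duty = 17348.22 × 18% = 3122.68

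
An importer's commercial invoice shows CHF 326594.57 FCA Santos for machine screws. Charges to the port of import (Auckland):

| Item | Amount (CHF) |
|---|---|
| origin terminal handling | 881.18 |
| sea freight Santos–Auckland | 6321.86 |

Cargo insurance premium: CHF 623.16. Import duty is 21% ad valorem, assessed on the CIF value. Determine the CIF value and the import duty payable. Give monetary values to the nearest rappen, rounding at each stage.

CIF = FCA price + pre-shipment costs + freight + insurance
CIF = 326594.57 + 881.18 + 6321.86 + 623.16 = 334420.77
Import duty = 334420.77 × 21% = 70228.36

CIF value: CHF 334420.77; import duty: CHF 70228.36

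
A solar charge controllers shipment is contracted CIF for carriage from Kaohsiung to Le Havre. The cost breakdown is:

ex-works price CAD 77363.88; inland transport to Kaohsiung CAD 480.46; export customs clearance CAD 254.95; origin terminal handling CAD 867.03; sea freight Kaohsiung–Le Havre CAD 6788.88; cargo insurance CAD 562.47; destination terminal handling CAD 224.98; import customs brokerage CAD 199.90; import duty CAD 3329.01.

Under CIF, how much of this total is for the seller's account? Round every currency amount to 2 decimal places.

CIF: the seller pays costs through ocean freight and marine insurance to the destination port.
Seller's account: goods 77363.88 + inland to port 480.46 + export clearance 254.95 + origin terminal 867.03 + freight 6788.88 + insurance 562.47 = 86317.67
Buyer's account: destination terminal 224.98 + brokerage 199.90 + duty 3329.01 = 3753.89

Seller's account: CAD 86317.67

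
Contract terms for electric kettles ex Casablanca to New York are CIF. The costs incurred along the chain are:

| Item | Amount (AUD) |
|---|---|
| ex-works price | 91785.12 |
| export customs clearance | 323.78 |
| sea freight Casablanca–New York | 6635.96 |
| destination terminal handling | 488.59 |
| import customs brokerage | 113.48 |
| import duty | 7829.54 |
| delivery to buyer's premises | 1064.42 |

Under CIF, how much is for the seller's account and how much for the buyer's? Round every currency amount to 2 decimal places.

Seller: AUD 98744.86; buyer: AUD 9496.03

CIF: the seller pays costs through ocean freight and marine insurance to the destination port.
Seller's account: goods 91785.12 + export clearance 323.78 + freight 6635.96 = 98744.86
Buyer's account: destination terminal 488.59 + brokerage 113.48 + duty 7829.54 + delivery 1064.42 = 9496.03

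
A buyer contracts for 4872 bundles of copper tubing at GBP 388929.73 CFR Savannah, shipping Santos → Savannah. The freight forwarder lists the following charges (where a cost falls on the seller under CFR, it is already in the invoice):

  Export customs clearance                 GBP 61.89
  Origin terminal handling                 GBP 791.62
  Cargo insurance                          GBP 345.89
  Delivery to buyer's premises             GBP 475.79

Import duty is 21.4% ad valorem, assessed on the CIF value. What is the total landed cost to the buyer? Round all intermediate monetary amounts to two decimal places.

Total landed cost: GBP 473056.39

CFR: the seller pays costs through ocean freight to the destination port, but not insurance.
Already in the invoice (seller's account under CFR): export clearance, origin terminal — exclude.
CIF value = CFR price + insurance = 388929.73 + 345.89 = 389275.62
Import duty = 389275.62 × 21.4% = 83304.98
Buyer bears: insurance 345.89 + delivery 475.79 + duty 83304.98 = 84126.66
Landed cost = invoice 388929.73 + 84126.66 = 473056.39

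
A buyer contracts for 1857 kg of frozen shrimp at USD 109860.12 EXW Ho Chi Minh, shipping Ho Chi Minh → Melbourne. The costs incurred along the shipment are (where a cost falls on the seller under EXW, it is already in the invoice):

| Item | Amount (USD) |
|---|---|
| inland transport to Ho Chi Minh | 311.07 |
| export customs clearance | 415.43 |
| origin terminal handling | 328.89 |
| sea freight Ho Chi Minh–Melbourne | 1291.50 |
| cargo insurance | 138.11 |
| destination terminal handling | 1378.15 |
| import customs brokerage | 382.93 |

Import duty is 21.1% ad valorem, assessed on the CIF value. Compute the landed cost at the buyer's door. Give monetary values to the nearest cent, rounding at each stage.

Total landed cost: USD 137811.02

EXW: the seller makes goods available at their premises; the buyer bears all onward costs.
CIF value = EXW price + inland to port + export clearance + origin terminal + freight + insurance = 109860.12 + 311.07 + 415.43 + 328.89 + 1291.50 + 138.11 = 112345.12
Import duty = 112345.12 × 21.1% = 23704.82
Buyer bears: inland to port 311.07 + export clearance 415.43 + origin terminal 328.89 + freight 1291.50 + insurance 138.11 + destination terminal 1378.15 + brokerage 382.93 + duty 23704.82 = 27950.90
Landed cost = invoice 109860.12 + 27950.90 = 137811.02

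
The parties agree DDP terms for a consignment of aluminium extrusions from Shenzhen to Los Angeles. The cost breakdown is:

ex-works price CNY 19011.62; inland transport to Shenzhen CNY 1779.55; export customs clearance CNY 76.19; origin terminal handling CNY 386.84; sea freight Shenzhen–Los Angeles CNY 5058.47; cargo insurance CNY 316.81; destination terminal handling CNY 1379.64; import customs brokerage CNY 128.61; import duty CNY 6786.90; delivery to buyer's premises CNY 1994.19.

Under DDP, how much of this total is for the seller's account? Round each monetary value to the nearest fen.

DDP: the seller bears all costs including import duty.
Seller's account: goods 19011.62 + inland to port 1779.55 + export clearance 76.19 + origin terminal 386.84 + freight 5058.47 + insurance 316.81 + destination terminal 1379.64 + brokerage 128.61 + duty 6786.90 + delivery 1994.19 = 36918.82
Buyer's account: 0.00

Seller's account: CNY 36918.82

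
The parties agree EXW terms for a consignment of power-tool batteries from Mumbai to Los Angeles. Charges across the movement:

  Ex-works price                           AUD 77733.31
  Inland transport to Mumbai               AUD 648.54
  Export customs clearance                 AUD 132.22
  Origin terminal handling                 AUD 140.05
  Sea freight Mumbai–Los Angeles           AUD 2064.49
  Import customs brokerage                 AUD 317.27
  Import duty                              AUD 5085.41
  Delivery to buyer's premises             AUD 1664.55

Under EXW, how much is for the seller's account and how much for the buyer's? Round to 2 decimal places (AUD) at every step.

Seller: AUD 77733.31; buyer: AUD 10052.53

EXW: the seller makes goods available at their premises; the buyer bears all onward costs.
Seller's account: goods 77733.31 = 77733.31
Buyer's account: inland to port 648.54 + export clearance 132.22 + origin terminal 140.05 + freight 2064.49 + brokerage 317.27 + duty 5085.41 + delivery 1664.55 = 10052.53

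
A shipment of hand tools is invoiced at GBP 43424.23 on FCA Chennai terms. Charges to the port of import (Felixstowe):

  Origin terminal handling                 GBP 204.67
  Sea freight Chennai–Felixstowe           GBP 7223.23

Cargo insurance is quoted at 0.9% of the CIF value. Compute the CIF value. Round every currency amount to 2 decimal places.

CIF value: GBP 51313.96

Let C be the CIF value. C = FCA price + pre-shipment costs + freight + 0.9% × C
C − 0.9% × C = 43424.23 + 204.67 + 7223.23
0.991 × C = 50852.13
C = 50852.13 / 0.991 = 51313.96
Insurance premium = 0.9% × 51313.96 = 461.83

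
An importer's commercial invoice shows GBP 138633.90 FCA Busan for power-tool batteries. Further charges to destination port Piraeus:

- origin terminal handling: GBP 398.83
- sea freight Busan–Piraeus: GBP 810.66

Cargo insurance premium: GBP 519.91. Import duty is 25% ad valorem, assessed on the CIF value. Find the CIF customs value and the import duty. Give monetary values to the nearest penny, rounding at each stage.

CIF value: GBP 140363.30; import duty: GBP 35090.83

CIF = FCA price + pre-shipment costs + freight + insurance
CIF = 138633.90 + 398.83 + 810.66 + 519.91 = 140363.30
Import duty = 140363.30 × 25% = 35090.83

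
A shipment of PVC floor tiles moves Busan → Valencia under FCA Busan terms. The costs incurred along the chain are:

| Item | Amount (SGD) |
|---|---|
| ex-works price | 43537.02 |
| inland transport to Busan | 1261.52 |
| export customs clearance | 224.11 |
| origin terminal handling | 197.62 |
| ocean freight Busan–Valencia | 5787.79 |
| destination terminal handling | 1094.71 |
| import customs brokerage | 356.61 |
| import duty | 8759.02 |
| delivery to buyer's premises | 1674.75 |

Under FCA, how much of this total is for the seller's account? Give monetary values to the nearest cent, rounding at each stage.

FCA: the seller delivers export-cleared goods to the carrier; the buyer bears costs from that point.
Seller's account: goods 43537.02 + inland to port 1261.52 + export clearance 224.11 = 45022.65
Buyer's account: origin terminal 197.62 + freight 5787.79 + destination terminal 1094.71 + brokerage 356.61 + duty 8759.02 + delivery 1674.75 = 17870.50

Seller's account: SGD 45022.65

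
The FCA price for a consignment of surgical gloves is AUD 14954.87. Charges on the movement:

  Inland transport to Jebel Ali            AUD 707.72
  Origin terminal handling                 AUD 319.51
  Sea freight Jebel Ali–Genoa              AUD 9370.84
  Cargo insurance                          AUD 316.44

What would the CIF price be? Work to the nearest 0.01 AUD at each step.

Not relevant to the conversion: inland to port — on the seller under both FCA and CIF; already in the FCA price and stays in the CIF price.
From FCA to CIF, the seller additionally bears: origin terminal, freight, insurance.
CIF price = 14954.87 + 319.51 + 9370.84 + 316.44 = 24961.66

CIF price: AUD 24961.66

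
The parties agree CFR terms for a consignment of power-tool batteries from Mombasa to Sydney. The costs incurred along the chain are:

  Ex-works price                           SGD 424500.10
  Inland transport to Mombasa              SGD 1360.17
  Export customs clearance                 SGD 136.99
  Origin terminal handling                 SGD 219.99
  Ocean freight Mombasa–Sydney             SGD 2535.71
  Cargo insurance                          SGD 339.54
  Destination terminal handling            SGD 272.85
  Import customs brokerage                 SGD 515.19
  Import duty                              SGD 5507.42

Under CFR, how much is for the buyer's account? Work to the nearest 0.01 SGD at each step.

CFR: the seller pays costs through ocean freight to the destination port, but not insurance.
Seller's account: goods 424500.10 + inland to port 1360.17 + export clearance 136.99 + origin terminal 219.99 + freight 2535.71 = 428752.96
Buyer's account: insurance 339.54 + destination terminal 272.85 + brokerage 515.19 + duty 5507.42 = 6635.00

Buyer's account: SGD 6635.00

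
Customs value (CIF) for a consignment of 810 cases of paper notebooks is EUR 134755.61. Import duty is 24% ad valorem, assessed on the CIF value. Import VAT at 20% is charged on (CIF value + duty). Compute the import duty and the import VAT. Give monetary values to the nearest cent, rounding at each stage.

Import duty: EUR 32341.35; import VAT: EUR 33419.39

Import duty = 134755.61 × 24% = 32341.35
VAT base = CIF + duty = 134755.61 + 32341.35 = 167096.96
Import VAT = 167096.96 × 20% = 33419.39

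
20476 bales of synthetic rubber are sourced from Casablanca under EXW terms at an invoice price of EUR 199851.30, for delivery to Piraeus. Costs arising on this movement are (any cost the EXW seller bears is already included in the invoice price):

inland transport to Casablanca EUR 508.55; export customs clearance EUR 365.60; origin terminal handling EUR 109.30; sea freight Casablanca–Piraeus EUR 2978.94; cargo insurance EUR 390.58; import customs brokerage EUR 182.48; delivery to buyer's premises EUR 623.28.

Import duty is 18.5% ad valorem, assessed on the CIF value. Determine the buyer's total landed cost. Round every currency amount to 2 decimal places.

EXW: the seller makes goods available at their premises; the buyer bears all onward costs.
CIF value = EXW price + inland to port + export clearance + origin terminal + freight + insurance = 199851.30 + 508.55 + 365.60 + 109.30 + 2978.94 + 390.58 = 204204.27
Import duty = 204204.27 × 18.5% = 37777.79
Buyer bears: inland to port 508.55 + export clearance 365.60 + origin terminal 109.30 + freight 2978.94 + insurance 390.58 + brokerage 182.48 + delivery 623.28 + duty 37777.79 = 42936.52
Landed cost = invoice 199851.30 + 42936.52 = 242787.82

Total landed cost: EUR 242787.82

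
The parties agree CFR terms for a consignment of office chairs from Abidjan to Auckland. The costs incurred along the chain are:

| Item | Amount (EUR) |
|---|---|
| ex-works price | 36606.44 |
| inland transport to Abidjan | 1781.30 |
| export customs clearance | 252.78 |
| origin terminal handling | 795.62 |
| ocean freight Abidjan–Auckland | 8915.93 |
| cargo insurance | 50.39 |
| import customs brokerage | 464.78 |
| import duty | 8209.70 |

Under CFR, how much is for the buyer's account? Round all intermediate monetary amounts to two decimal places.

CFR: the seller pays costs through ocean freight to the destination port, but not insurance.
Seller's account: goods 36606.44 + inland to port 1781.30 + export clearance 252.78 + origin terminal 795.62 + freight 8915.93 = 48352.07
Buyer's account: insurance 50.39 + brokerage 464.78 + duty 8209.70 = 8724.87

Buyer's account: EUR 8724.87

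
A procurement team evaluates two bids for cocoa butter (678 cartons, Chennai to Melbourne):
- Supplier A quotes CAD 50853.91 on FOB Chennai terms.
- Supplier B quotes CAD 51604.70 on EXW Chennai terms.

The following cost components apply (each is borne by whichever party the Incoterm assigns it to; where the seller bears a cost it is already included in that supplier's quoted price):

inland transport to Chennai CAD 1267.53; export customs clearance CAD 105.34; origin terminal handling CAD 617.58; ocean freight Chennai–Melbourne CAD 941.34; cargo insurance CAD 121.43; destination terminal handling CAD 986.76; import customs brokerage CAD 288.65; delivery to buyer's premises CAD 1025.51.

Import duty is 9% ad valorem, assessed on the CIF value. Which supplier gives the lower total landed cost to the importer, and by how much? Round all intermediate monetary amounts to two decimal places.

Supplier A (FOB):
CIF value = FOB price + freight + insurance = 50853.91 + 941.34 + 121.43 = 51916.68
Import duty = 51916.68 × 9% = 4672.50
Buyer bears (A): 941.34 + 121.43 + 986.76 + 288.65 + 1025.51 = 3363.69
Landed cost (A) = invoice 50853.91 + 3363.69 + duty 4672.50 = 58890.10
Supplier B (EXW):
CIF value = EXW price + inland to port + export clearance + origin terminal + freight + insurance = 51604.70 + 1267.53 + 105.34 + 617.58 + 941.34 + 121.43 = 54657.92
Import duty = 54657.92 × 9% = 4919.21
Buyer bears (B): 1267.53 + 105.34 + 617.58 + 941.34 + 121.43 + 986.76 + 288.65 + 1025.51 = 5354.14
Landed cost (B) = invoice 51604.70 + 5354.14 + duty 4919.21 = 61878.05
Difference = |58890.10 − 61878.05| = 2987.95

Supplier A is cheaper by CAD 2987.95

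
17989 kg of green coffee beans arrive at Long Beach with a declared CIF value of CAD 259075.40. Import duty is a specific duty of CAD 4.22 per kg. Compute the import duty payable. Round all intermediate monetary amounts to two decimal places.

Import duty: CAD 75913.58

Import duty = 17989 × 4.22 = 75913.58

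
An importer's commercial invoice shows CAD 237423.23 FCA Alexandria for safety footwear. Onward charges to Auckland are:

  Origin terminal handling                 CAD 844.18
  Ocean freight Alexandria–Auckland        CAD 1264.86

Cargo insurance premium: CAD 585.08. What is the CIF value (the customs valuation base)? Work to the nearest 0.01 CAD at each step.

CIF value: CAD 240117.35

CIF = FCA price + pre-shipment costs + freight + insurance
CIF = 237423.23 + 844.18 + 1264.86 + 585.08 = 240117.35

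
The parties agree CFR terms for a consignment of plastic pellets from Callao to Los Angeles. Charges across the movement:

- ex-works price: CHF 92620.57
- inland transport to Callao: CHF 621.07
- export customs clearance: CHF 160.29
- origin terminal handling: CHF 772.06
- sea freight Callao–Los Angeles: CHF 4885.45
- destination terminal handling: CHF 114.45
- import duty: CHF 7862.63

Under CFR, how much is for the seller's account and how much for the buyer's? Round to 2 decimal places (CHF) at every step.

Seller: CHF 99059.44; buyer: CHF 7977.08

CFR: the seller pays costs through ocean freight to the destination port, but not insurance.
Seller's account: goods 92620.57 + inland to port 621.07 + export clearance 160.29 + origin terminal 772.06 + freight 4885.45 = 99059.44
Buyer's account: destination terminal 114.45 + duty 7862.63 = 7977.08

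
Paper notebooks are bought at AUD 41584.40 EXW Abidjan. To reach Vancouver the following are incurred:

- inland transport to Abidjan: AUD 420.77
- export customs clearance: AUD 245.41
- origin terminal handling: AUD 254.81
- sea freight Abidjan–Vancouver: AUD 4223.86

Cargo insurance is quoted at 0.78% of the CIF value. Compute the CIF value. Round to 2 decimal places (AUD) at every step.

CIF value: AUD 47096.60

Let C be the CIF value. C = EXW price + pre-shipment costs + freight + 0.78% × C
C − 0.78% × C = 41584.40 + 420.77 + 245.41 + 254.81 + 4223.86
0.9922 × C = 46729.25
C = 46729.25 / 0.9922 = 47096.60
Insurance premium = 0.78% × 47096.60 = 367.35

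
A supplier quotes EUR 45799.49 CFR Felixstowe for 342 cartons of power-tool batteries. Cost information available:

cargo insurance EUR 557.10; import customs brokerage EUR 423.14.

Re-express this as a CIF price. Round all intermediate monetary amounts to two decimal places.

CIF price: EUR 46356.59

Not relevant to the conversion: brokerage — on the buyer under both terms; not part of either seller's price.
From CFR to CIF, the seller additionally bears: insurance.
CIF price = 45799.49 + 557.10 = 46356.59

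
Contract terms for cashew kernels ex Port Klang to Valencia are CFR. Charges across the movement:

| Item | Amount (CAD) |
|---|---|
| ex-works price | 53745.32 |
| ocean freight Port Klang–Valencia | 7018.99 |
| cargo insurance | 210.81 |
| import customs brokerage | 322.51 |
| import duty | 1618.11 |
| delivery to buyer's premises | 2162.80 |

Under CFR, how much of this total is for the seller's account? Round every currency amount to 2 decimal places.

Seller's account: CAD 60764.31

CFR: the seller pays costs through ocean freight to the destination port, but not insurance.
Seller's account: goods 53745.32 + freight 7018.99 = 60764.31
Buyer's account: insurance 210.81 + brokerage 322.51 + duty 1618.11 + delivery 2162.80 = 4314.23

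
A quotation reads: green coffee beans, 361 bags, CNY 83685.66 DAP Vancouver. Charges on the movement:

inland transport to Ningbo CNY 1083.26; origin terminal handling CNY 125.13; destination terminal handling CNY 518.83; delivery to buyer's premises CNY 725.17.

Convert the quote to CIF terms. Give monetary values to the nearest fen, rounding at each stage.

CIF price: CNY 82441.66

Not relevant to the conversion: inland to port, origin terminal — on the seller under both DAP and CIF; already in the DAP price and stays in the CIF price.
From DAP to CIF, the seller no longer bears: destination terminal, delivery.
CIF price = 83685.66 − 518.83 − 725.17 = 82441.66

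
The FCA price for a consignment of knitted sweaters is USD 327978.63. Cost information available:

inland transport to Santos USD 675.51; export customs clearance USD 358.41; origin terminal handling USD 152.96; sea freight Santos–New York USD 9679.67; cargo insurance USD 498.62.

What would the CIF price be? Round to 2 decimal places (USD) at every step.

CIF price: USD 338309.88

Not relevant to the conversion: export clearance, inland to port — on the seller under both FCA and CIF; already in the FCA price and stays in the CIF price.
From FCA to CIF, the seller additionally bears: origin terminal, freight, insurance.
CIF price = 327978.63 + 152.96 + 9679.67 + 498.62 = 338309.88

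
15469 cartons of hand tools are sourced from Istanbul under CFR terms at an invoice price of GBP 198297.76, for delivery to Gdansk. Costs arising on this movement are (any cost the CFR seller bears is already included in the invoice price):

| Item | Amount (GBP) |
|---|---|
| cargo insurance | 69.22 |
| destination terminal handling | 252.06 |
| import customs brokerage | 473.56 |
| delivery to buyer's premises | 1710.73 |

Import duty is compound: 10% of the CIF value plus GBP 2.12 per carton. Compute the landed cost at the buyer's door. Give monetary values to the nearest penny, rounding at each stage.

Total landed cost: GBP 253434.31

CFR: the seller pays costs through ocean freight to the destination port, but not insurance.
CIF value = CFR price + insurance = 198297.76 + 69.22 = 198366.98
Ad valorem component: 198366.98 × 10% = 19836.70
Specific component: 15469 × 2.12 = 32794.28
Import duty = 19836.70 + 32794.28 = 52630.98
Buyer bears: insurance 69.22 + destination terminal 252.06 + brokerage 473.56 + delivery 1710.73 + duty 52630.98 = 55136.55
Landed cost = invoice 198297.76 + 55136.55 = 253434.31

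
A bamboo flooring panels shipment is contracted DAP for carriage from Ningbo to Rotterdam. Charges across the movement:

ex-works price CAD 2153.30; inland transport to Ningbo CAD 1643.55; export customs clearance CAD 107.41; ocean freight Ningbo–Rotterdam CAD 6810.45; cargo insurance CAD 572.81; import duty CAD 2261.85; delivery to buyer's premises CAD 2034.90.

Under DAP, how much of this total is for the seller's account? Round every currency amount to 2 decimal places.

Seller's account: CAD 13322.42

DAP: the seller bears all costs to the named destination except import duty and clearance.
Seller's account: goods 2153.30 + inland to port 1643.55 + export clearance 107.41 + freight 6810.45 + insurance 572.81 + delivery 2034.90 = 13322.42
Buyer's account: duty 2261.85 = 2261.85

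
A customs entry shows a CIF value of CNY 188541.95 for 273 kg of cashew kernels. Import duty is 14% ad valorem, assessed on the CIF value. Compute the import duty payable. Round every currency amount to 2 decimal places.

Import duty: CNY 26395.87

Import duty = 188541.95 × 14% = 26395.87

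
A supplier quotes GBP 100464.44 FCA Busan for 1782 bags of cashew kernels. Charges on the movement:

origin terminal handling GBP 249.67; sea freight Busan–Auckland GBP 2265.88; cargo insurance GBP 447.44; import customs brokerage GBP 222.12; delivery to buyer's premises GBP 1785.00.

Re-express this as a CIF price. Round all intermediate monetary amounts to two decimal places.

CIF price: GBP 103427.43

Not relevant to the conversion: brokerage, delivery — on the buyer under both terms; not part of either seller's price.
From FCA to CIF, the seller additionally bears: origin terminal, freight, insurance.
CIF price = 100464.44 + 249.67 + 2265.88 + 447.44 = 103427.43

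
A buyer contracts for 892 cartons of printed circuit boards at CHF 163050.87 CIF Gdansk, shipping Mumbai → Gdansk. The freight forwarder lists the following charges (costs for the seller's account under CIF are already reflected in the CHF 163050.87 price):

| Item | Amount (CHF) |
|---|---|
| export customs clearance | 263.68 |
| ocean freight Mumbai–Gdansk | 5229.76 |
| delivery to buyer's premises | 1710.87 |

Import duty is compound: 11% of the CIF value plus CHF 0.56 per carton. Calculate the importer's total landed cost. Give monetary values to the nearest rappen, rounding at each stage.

Total landed cost: CHF 183196.86

CIF: the seller pays costs through ocean freight and marine insurance to the destination port.
Already in the invoice (seller's account under CIF): export clearance, freight — exclude.
The CIF price already equals the CIF value: 163050.87
Ad valorem component: 163050.87 × 11% = 17935.60
Specific component: 892 × 0.56 = 499.52
Import duty = 17935.60 + 499.52 = 18435.12
Buyer bears: delivery 1710.87 + duty 18435.12 = 20145.99
Landed cost = invoice 163050.87 + 20145.99 = 183196.86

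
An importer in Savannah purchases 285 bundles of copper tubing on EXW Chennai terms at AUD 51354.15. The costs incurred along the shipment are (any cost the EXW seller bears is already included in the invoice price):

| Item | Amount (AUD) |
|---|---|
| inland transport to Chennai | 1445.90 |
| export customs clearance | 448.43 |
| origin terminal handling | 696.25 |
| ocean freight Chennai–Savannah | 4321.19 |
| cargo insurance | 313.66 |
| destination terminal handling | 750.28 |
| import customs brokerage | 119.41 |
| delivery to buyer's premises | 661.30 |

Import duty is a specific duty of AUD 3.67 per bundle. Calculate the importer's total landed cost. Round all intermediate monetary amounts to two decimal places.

EXW: the seller makes goods available at their premises; the buyer bears all onward costs.
CIF value = EXW price + inland to port + export clearance + origin terminal + freight + insurance = 51354.15 + 1445.90 + 448.43 + 696.25 + 4321.19 + 313.66 = 58579.58
Import duty = 285 × 3.67 = 1045.95
Buyer bears: inland to port 1445.90 + export clearance 448.43 + origin terminal 696.25 + freight 4321.19 + insurance 313.66 + destination terminal 750.28 + brokerage 119.41 + delivery 661.30 + duty 1045.95 = 9802.37
Landed cost = invoice 51354.15 + 9802.37 = 61156.52

Total landed cost: AUD 61156.52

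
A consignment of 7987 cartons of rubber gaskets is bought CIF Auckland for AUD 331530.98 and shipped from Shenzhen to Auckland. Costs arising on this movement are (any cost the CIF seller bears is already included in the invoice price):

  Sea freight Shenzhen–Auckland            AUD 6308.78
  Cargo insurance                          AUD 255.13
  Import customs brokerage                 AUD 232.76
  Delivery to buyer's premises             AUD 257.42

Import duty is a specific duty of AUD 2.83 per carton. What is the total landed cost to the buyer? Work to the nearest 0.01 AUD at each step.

CIF: the seller pays costs through ocean freight and marine insurance to the destination port.
Already in the invoice (seller's account under CIF): freight, insurance — exclude.
The CIF price already equals the CIF value: 331530.98
Import duty = 7987 × 2.83 = 22603.21
Buyer bears: brokerage 232.76 + delivery 257.42 + duty 22603.21 = 23093.39
Landed cost = invoice 331530.98 + 23093.39 = 354624.37

Total landed cost: AUD 354624.37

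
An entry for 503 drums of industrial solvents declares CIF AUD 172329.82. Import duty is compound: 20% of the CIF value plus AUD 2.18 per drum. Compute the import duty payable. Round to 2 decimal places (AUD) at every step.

Import duty: AUD 35562.50

Ad valorem component: 172329.82 × 20% = 34465.96
Specific component: 503 × 2.18 = 1096.54
Import duty = 34465.96 + 1096.54 = 35562.50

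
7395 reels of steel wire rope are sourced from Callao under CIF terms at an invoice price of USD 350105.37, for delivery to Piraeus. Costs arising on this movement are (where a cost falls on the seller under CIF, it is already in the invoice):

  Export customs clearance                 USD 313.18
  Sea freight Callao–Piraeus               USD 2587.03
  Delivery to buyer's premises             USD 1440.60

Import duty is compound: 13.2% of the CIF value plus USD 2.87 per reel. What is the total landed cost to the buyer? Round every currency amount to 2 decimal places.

CIF: the seller pays costs through ocean freight and marine insurance to the destination port.
Already in the invoice (seller's account under CIF): export clearance, freight — exclude.
The CIF price already equals the CIF value: 350105.37
Ad valorem component: 350105.37 × 13.2% = 46213.91
Specific component: 7395 × 2.87 = 21223.65
Import duty = 46213.91 + 21223.65 = 67437.56
Buyer bears: delivery 1440.60 + duty 67437.56 = 68878.16
Landed cost = invoice 350105.37 + 68878.16 = 418983.53

Total landed cost: USD 418983.53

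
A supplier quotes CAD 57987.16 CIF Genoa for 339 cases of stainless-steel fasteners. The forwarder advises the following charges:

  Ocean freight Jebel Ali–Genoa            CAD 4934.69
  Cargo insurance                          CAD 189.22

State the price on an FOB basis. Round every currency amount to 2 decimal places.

From CIF to FOB, the seller no longer bears: freight, insurance.
FOB price = 57987.16 − 4934.69 − 189.22 = 52863.25

FOB price: CAD 52863.25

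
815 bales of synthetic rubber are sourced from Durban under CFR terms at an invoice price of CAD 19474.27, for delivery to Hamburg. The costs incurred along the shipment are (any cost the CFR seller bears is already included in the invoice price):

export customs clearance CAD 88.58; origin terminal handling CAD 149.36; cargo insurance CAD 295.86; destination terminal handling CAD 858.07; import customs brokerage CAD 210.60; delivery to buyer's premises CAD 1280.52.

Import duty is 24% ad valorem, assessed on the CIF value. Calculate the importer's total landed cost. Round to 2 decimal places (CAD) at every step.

Total landed cost: CAD 26864.15

CFR: the seller pays costs through ocean freight to the destination port, but not insurance.
Already in the invoice (seller's account under CFR): export clearance, origin terminal — exclude.
CIF value = CFR price + insurance = 19474.27 + 295.86 = 19770.13
Import duty = 19770.13 × 24% = 4744.83
Buyer bears: insurance 295.86 + destination terminal 858.07 + brokerage 210.60 + delivery 1280.52 + duty 4744.83 = 7389.88
Landed cost = invoice 19474.27 + 7389.88 = 26864.15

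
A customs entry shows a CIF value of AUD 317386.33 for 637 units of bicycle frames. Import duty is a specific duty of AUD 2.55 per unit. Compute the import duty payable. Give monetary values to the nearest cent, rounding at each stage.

Import duty: AUD 1624.35

Import duty = 637 × 2.55 = 1624.35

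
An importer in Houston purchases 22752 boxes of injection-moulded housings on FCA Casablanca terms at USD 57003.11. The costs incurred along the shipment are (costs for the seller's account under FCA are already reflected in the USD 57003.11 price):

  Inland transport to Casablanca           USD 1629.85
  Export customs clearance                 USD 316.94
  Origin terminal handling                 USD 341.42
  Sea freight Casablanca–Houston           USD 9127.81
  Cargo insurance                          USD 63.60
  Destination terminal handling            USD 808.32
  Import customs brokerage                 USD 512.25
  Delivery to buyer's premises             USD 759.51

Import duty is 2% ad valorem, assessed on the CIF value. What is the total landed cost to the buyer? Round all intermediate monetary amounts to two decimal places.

Total landed cost: USD 69946.74

FCA: the seller delivers export-cleared goods to the carrier; the buyer bears costs from that point.
Already in the invoice (seller's account under FCA): inland to port, export clearance — exclude.
CIF value = FCA price + origin terminal + freight + insurance = 57003.11 + 341.42 + 9127.81 + 63.60 = 66535.94
Import duty = 66535.94 × 2% = 1330.72
Buyer bears: origin terminal 341.42 + freight 9127.81 + insurance 63.60 + destination terminal 808.32 + brokerage 512.25 + delivery 759.51 + duty 1330.72 = 12943.63
Landed cost = invoice 57003.11 + 12943.63 = 69946.74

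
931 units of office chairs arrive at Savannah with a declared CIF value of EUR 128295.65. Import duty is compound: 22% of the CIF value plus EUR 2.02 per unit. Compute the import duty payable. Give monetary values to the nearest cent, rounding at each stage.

Ad valorem component: 128295.65 × 22% = 28225.04
Specific component: 931 × 2.02 = 1880.62
Import duty = 28225.04 + 1880.62 = 30105.66

Import duty: EUR 30105.66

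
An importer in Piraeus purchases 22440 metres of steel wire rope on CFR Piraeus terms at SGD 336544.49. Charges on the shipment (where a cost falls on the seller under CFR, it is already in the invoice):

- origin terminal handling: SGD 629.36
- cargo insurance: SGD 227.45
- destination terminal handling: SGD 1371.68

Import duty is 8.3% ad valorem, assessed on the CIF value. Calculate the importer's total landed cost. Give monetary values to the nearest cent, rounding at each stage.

Total landed cost: SGD 366095.69

CFR: the seller pays costs through ocean freight to the destination port, but not insurance.
Already in the invoice (seller's account under CFR): origin terminal — exclude.
CIF value = CFR price + insurance = 336544.49 + 227.45 = 336771.94
Import duty = 336771.94 × 8.3% = 27952.07
Buyer bears: insurance 227.45 + destination terminal 1371.68 + duty 27952.07 = 29551.20
Landed cost = invoice 336544.49 + 29551.20 = 366095.69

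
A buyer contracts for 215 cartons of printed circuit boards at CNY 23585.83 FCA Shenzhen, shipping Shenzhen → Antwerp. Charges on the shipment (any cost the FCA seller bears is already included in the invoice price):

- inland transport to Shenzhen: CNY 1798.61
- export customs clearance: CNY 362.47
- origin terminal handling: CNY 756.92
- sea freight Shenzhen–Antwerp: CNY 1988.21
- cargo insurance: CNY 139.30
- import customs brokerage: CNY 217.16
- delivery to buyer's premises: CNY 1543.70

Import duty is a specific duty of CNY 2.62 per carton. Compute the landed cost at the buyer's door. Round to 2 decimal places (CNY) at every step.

Total landed cost: CNY 28794.42

FCA: the seller delivers export-cleared goods to the carrier; the buyer bears costs from that point.
Already in the invoice (seller's account under FCA): inland to port, export clearance — exclude.
CIF value = FCA price + origin terminal + freight + insurance = 23585.83 + 756.92 + 1988.21 + 139.30 = 26470.26
Import duty = 215 × 2.62 = 563.30
Buyer bears: origin terminal 756.92 + freight 1988.21 + insurance 139.30 + brokerage 217.16 + delivery 1543.70 + duty 563.30 = 5208.59
Landed cost = invoice 23585.83 + 5208.59 = 28794.42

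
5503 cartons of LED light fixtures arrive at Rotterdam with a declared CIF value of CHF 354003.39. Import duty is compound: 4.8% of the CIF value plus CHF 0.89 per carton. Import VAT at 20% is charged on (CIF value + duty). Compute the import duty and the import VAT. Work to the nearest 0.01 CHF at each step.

Import duty: CHF 21889.83; import VAT: CHF 75178.64

Ad valorem component: 354003.39 × 4.8% = 16992.16
Specific component: 5503 × 0.89 = 4897.67
Import duty = 16992.16 + 4897.67 = 21889.83
VAT base = CIF + duty = 354003.39 + 21889.83 = 375893.22
Import VAT = 375893.22 × 20% = 75178.64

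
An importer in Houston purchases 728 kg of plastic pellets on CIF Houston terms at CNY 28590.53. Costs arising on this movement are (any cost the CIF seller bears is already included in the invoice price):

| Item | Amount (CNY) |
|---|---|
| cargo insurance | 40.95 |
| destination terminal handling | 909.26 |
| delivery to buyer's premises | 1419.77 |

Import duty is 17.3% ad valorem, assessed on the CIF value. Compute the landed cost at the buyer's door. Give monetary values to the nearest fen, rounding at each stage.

CIF: the seller pays costs through ocean freight and marine insurance to the destination port.
Already in the invoice (seller's account under CIF): insurance — exclude.
The CIF price already equals the CIF value: 28590.53
Import duty = 28590.53 × 17.3% = 4946.16
Buyer bears: destination terminal 909.26 + delivery 1419.77 + duty 4946.16 = 7275.19
Landed cost = invoice 28590.53 + 7275.19 = 35865.72

Total landed cost: CNY 35865.72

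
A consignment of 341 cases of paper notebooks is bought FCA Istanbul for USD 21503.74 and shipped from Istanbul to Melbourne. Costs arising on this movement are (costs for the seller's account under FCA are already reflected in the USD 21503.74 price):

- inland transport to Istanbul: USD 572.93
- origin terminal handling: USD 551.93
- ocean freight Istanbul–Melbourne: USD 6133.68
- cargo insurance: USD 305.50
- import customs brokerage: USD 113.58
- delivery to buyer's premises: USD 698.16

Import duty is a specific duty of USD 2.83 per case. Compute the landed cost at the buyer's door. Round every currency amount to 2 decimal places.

Total landed cost: USD 30271.62

FCA: the seller delivers export-cleared goods to the carrier; the buyer bears costs from that point.
Already in the invoice (seller's account under FCA): inland to port — exclude.
CIF value = FCA price + origin terminal + freight + insurance = 21503.74 + 551.93 + 6133.68 + 305.50 = 28494.85
Import duty = 341 × 2.83 = 965.03
Buyer bears: origin terminal 551.93 + freight 6133.68 + insurance 305.50 + brokerage 113.58 + delivery 698.16 + duty 965.03 = 8767.88
Landed cost = invoice 21503.74 + 8767.88 = 30271.62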